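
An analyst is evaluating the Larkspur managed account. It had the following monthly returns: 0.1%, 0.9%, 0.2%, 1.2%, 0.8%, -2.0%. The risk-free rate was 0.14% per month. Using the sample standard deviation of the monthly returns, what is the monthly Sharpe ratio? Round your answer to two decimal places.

r̄ = (0.1 + 0.9 + 0.2 + 1.2 + 0.8 − 2) / 6 = 0.2000%
Sample σ = √[Σ(r − r̄)² / 5] = √[6.7000 / 5] = √1.3400 = 1.1576%
Sharpe = (r̄ − rf) / σ = (0.2000 − 0.14) / 1.1576 = 0.0600 / 1.1576 = 0.0518

0.05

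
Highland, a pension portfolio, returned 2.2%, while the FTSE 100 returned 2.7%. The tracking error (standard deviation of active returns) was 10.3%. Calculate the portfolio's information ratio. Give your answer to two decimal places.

-0.05

IR = (Rp − Rb) / TE = (2.2% − 2.7%) / 10.3% = -0.50% / 10.3% = -0.0485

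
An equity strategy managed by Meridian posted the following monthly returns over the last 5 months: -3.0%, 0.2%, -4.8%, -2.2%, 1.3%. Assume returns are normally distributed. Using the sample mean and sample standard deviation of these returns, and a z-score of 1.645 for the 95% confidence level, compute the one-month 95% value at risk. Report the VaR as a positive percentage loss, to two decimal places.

5.74

r̄ = (-3 + 0.2 − 4.8 − 2.2 + 1.3) / 5 = -8.50 / 5 = -1.7000%
Σ(r − r̄)² = (-3 − (-1.7000))² + (0.2 − (-1.7000))² + … = 24.1600
σ = √[24.1600 / 4] = 2.4576%
VaR = −(r̄ − z·σ) = −(-1.7000 − 1.645 × 2.4576) = −(-5.7428) = 5.7428%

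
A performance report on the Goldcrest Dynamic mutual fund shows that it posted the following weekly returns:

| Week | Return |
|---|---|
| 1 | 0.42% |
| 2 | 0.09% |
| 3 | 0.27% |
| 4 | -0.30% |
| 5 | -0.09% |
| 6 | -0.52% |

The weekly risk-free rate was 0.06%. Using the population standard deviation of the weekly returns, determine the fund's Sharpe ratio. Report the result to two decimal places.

-0.25

Mean return r̄ = -0.130 / 6 = -0.0217%
Population σ = √[Σ(r − r̄)² / 6] = √[0.6231 / 6] = √0.1039 = 0.3223%
Sharpe = (r̄ − rf) / σ = (-0.0217 − 0.06) / 0.3223 = -0.0817 / 0.3223 = -0.2535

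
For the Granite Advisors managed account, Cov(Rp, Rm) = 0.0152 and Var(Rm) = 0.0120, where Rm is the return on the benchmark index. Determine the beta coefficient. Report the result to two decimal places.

1.27

β = Cov(Rp, Rm) / Var(Rm) = 0.0152 / 0.0120 = 1.2667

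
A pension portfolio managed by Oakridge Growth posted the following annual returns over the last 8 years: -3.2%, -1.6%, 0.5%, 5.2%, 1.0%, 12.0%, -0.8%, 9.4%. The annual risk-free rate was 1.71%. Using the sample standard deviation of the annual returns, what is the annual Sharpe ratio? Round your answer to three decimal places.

r̄ = (-3.2 − 1.6 + 0.5 + 5.2 + 1 + 12 − 0.8 + 9.4) / 8 = 22.50 / 8 = 2.8125%
Sample σ = √[Σ(r − r̄)² / 7] = √[210.8088 / 7] = √30.1155 = 5.4878%
Sharpe = (r̄ − rf) / σ = (2.8125 − 1.71) / 5.4878 = 1.1025 / 5.4878 = 0.2009

0.201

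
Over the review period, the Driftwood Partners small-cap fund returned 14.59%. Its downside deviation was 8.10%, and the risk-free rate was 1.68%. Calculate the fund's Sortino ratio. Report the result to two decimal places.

1.59

Sortino = (Rp − Rf) / σd = (14.59% − 1.68%) / 8.10% = 12.91% / 8.10% = 1.5938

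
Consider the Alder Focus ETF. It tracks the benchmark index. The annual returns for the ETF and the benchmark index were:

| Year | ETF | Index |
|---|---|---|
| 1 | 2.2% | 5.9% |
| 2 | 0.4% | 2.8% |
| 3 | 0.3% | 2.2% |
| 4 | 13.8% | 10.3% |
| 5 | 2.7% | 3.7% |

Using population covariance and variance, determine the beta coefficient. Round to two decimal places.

r̄p = 3.8800%,  r̄m = 4.9800%
Cov = Σ(rp − r̄p)(rm − r̄m) / 5 = 14.0556
Var(rm) = Σ(rm − r̄m)² / 5 = 8.6536
β = Cov / Var = 14.0556 / 8.6536 = 1.6242

1.62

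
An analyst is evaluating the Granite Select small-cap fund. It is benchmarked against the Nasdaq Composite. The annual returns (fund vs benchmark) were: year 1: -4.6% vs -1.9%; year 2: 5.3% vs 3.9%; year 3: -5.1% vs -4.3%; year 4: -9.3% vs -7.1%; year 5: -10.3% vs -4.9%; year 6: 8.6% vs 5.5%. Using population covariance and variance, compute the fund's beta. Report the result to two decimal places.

1.49

r̄p = -2.5667%,  r̄m = -1.4667%
Cov = Σ(rp − r̄p)(rm − r̄m) / 6 = 32.0922
Var(rm) = Σ(rm − r̄m)² / 6 = 21.5122
β = Cov / Var = 32.0922 / 21.5122 = 1.4918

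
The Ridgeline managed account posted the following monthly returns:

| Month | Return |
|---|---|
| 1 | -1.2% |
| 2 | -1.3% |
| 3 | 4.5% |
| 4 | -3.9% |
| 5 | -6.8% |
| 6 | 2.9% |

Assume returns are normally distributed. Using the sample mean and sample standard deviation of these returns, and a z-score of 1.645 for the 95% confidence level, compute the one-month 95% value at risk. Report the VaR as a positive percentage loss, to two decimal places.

r̄ = (-1.2 − 1.3 + 4.5 − 3.9 − 6.8 + 2.9) / 6 = -0.9667%
Σ(r − r̄)² = (-1.2 − (-0.9667))² + (-1.3 − (-0.9667))² + … = 87.6333
σ = √[87.6333 / 5] = 4.1865%
VaR = −(r̄ − z·σ) = −(-0.9667 − 1.645 × 4.1865) = −(-7.8535) = 7.8535%

7.85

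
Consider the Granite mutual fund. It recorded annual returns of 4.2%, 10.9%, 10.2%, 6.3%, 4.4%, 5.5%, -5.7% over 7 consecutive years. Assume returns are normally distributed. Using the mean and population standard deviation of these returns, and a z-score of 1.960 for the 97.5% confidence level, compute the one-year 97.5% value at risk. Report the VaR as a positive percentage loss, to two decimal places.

μ = (4.2 + 10.9 + 10.2 + 6.3 + 4.4 + 5.5 − 5.7) / 7 = 5.1143%
Σ(r − μ)² = 179.1886; population σ = √(179.1886/7) = 5.0595%
VaR = −(μ − z·σ) = −(5.1143 − 1.960 × 5.0595) = −(-4.8023) = 4.8023%

4.80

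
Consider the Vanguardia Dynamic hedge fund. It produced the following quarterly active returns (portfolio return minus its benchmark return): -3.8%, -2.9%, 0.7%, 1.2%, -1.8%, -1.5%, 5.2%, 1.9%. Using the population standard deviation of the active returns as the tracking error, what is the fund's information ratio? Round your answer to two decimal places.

r̄ = (-3.8 − 2.9 + 0.7 + 1.2 − 1.8 − 1.5 + 5.2 + 1.9) / 8 = -0.1250%
Σ(r − r̄)² = (-3.8 − (-0.1250))² + (-2.9 − (-0.1250))² + … = 60.7950
σ = √[60.7950 / 8] = 2.7567%
IR = r̄ / tracking error = -0.1250 / 2.7567 = -0.0453

-0.05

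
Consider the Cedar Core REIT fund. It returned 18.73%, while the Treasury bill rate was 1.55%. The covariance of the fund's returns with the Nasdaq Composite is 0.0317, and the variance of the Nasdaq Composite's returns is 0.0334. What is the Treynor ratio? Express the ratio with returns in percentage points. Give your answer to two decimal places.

18.10

β = Cov / Var = 0.0317 / 0.0334 = 0.9491
Treynor = (Rp − Rf) / β = (18.73% − 1.55%) / 0.9491 = 17.18 / 0.9491 = 18.1014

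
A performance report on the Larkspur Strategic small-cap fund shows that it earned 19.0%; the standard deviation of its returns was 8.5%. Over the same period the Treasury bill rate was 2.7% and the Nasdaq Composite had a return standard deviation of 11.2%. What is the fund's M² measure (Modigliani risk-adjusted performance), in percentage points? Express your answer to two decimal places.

24.18

Sharpe = (Rp − Rf) / σp = (19.0% − 2.7%) / 8.5% = 1.9176
M² = Rf + Sharpe × σm = 2.7% + 1.9176 × 11.2% = 24.1771%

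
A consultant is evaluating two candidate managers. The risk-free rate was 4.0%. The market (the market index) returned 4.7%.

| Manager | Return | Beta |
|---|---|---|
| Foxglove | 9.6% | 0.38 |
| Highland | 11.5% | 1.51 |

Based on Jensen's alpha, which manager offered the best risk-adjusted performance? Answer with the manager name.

Highland

Foxglove: α = 9.6% − [4.0% + 0.38 × (4.7% − 4.0%)] = 5.334
Highland: α = 11.5% − [4.0% + 1.51 × (4.7% − 4.0%)] = 6.443
Highest: Highland (6.443).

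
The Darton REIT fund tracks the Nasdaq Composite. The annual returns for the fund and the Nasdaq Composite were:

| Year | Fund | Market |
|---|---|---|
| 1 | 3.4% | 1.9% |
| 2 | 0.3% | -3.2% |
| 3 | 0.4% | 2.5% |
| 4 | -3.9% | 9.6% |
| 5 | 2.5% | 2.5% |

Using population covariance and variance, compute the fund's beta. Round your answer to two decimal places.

-0.38

r̄p = 0.5400%,  r̄m = 2.6600%
Cov = Σ(rp − r̄p)(rm − r̄m) / 5 = -6.3744
Var(rm) = Σ(rm − r̄m)² / 5 = 16.6264
β = Cov / Var = -6.3744 / 16.6264 = -0.3834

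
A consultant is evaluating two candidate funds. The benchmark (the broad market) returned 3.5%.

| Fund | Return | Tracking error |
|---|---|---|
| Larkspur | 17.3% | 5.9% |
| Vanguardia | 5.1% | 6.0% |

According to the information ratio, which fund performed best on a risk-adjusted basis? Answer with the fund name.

Larkspur

Larkspur: IR = (17.3% − 3.5%) / 5.9% = 2.339
Vanguardia: IR = (5.1% − 3.5%) / 6.0% = 0.267
Highest: Larkspur (2.339).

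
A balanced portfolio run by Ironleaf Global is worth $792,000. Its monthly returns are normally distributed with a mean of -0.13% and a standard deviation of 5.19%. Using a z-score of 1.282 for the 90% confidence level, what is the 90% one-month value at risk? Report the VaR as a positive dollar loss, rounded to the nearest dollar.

Return at the 90% tail: μ − z·σ = -0.13% − 1.282 × 5.19% = -0.13 − 6.65358 = -6.78358%
VaR = −(-6.78358%) × $792,000 = 6.78358% × $792,000 = $53,726

$53,726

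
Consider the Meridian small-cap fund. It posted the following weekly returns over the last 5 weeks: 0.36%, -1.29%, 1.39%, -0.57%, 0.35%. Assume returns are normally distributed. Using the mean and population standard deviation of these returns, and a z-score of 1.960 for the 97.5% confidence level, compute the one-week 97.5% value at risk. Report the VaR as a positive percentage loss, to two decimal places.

1.74

r̄ = (0.36 − 1.29 + 1.39 − 0.57 + 0.35) / 5 = 0.240 / 5 = 0.0480%
Σ(r − r̄)² = (0.36 − 0.0480)² + (-1.29 − 0.0480)² + (1.39 − 0.0480)² + … = 4.1617
σ = √[4.1617 / 5] = 0.9123%
VaR = −(r̄ − z·σ) = −(0.0480 − 1.960 × 0.9123) = −(-1.7401) = 1.7401%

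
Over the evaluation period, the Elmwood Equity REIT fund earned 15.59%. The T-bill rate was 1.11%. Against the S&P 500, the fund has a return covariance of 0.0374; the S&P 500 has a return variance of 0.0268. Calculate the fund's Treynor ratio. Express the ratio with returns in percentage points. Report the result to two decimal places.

10.38

β = Cov / Var = 0.0374 / 0.0268 = 1.3955
Treynor = (Rp − Rf) / β = (15.59% − 1.11%) / 1.3955 = 14.48 / 1.3955 = 10.3762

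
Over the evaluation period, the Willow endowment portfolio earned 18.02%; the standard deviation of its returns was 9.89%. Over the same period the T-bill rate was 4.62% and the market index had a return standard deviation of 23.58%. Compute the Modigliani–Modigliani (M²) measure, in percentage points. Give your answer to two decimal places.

36.57

Sharpe = (Rp − Rf) / σp = (18.02% − 4.62%) / 9.89% = 1.3549
M² = Rf + Sharpe × σm = 4.62% + 1.3549 × 23.58% = 36.5685%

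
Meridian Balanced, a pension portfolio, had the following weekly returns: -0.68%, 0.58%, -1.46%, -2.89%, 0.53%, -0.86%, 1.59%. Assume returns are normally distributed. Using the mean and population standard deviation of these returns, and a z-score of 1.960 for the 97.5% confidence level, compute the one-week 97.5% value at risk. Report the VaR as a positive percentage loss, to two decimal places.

μ = (-0.68 + 0.58 − 1.46 − 2.89 + 0.53 − 0.86 + 1.59) / 7 = -0.4557%
Population std dev = √[13.3774 / 7] = 1.3824%
VaR = −(μ − z·σ) = −(-0.4557 − 1.960 × 1.3824) = −(-3.1652) = 3.1652%

3.17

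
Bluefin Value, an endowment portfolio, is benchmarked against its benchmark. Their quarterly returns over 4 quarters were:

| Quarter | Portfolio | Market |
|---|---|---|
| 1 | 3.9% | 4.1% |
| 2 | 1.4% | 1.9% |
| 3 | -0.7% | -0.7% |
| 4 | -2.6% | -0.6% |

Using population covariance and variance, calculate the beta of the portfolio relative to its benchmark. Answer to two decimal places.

r̄p = 0.5000%,  r̄m = 1.1750%
Cov = Σ(rp − r̄p)(rm − r̄m) / 4 = 4.5875
Var(rm) = Σ(rm − r̄m)² / 4 = 3.9369
β = Cov / Var = 4.5875 / 3.9369 = 1.1653

1.17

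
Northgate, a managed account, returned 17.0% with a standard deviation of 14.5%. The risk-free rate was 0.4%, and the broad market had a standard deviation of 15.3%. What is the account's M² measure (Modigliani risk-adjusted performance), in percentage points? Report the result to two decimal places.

Sharpe = (Rp − Rf) / σp = (17.0% − 0.4%) / 14.5% = 1.1448
M² = Rf + Sharpe × σm = 0.4% + 1.1448 × 15.3% = 17.9154%

17.92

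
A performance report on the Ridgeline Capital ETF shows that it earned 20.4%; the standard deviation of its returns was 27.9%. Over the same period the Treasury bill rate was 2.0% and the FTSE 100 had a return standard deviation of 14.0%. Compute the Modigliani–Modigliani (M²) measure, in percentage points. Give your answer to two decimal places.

11.23

Sharpe = (Rp − Rf) / σp = (20.4% − 2.0%) / 27.9% = 0.6595
M² = Rf + Sharpe × σm = 2.0% + 0.6595 × 14.0% = 11.2330%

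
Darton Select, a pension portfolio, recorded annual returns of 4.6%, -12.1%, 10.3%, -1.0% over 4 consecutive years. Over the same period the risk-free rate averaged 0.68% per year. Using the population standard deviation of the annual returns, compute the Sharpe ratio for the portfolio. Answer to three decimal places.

Mean return μ = 1.80 / 4 = 0.4500%
Σ(r − μ)² = (4.6 − 0.4500)² + (-12.1 − 0.4500)² + … = 273.8500
population σ = √(273.8500 / 4) = √68.4625 = 8.2742%
Sharpe = (μ − rf) / σ = (0.4500 − 0.68) / 8.2742 = -0.2300 / 8.2742 = -0.0278

-0.028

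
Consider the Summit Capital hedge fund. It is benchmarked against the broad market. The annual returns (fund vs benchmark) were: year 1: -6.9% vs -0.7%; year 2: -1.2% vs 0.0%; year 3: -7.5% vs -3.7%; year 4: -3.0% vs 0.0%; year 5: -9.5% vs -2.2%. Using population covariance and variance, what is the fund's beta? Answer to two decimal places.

1.59

r̄p = -5.6200%,  r̄m = -1.3200%
Cov = Σ(rp − r̄p)(rm − r̄m) / 5 = 3.2776
Var(rm) = Σ(rm − r̄m)² / 5 = 2.0616
β = Cov / Var = 3.2776 / 2.0616 = 1.5898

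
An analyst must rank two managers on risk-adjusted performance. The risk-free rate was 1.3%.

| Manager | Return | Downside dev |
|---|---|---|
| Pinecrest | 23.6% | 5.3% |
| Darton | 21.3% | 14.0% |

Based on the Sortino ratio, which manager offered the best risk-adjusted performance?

Pinecrest

Pinecrest: Sortino ratio = (23.6% − 1.3%) / 5.3% = 4.208
Darton: Sortino ratio = (21.3% − 1.3%) / 14.0% = 1.429
Highest: Pinecrest (4.208).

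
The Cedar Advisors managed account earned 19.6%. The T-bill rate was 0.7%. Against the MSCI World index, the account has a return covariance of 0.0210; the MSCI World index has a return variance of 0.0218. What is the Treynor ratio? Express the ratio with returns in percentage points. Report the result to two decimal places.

19.62

β = Cov / Var = 0.0210 / 0.0218 = 0.9633
Treynor = (Rp − Rf) / β = (19.6% − 0.7%) / 0.9633 = 18.90 / 0.9633 = 19.6201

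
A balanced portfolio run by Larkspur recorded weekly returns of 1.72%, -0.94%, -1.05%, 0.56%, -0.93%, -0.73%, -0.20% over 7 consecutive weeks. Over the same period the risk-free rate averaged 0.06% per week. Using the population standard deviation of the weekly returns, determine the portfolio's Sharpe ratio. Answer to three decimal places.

-0.299

Mean return r̄ = -1.570 / 7 = -0.2243%
Σ(r − r̄)² = (1.72 − (-0.2243))² + (-0.94 − (-0.2243))² + … = 6.3438
σ = √[6.3438 / 7] = 0.9520%
Sharpe = (r̄ − rf) / σ = (-0.2243 − 0.06) / 0.9520 = -0.2843 / 0.9520 = -0.2986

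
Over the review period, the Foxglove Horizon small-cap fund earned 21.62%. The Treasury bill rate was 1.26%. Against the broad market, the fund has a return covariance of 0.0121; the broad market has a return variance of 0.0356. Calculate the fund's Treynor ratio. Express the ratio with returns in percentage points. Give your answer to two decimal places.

β = Cov / Var = 0.0121 / 0.0356 = 0.3399
Treynor = (Rp − Rf) / β = (21.62% − 1.26%) / 0.3399 = 20.36 / 0.3399 = 59.9000

59.90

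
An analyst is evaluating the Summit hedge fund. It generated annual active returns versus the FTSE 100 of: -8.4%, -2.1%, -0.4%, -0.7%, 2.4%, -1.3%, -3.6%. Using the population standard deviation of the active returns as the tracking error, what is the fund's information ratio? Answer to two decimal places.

r̄ = (-8.4 − 2.1 − 0.4 − 0.7 + 2.4 − 1.3 − 3.6) / 7 = -14.10 / 7 = -2.0143%
Population σ = √[Σ(r − r̄)² / 7] = √[67.6286 / 7] = √9.6612 = 3.1082%
IR = r̄ / tracking error = -2.0143 / 3.1082 = -0.6481

-0.65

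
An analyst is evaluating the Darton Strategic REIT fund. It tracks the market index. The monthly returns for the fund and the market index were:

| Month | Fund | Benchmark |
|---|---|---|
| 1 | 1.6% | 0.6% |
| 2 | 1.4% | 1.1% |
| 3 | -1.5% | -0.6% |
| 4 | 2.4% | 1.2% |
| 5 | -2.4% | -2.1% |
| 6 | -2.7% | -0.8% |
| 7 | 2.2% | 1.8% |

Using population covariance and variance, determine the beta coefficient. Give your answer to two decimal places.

r̄p = 0.1429%,  r̄m = 0.1714%
Cov = Σ(rp − r̄p)(rm − r̄m) / 7 = 2.4669
Var(rm) = Σ(rm − r̄m)² / 7 = 1.6363
β = Cov / Var = 2.4669 / 1.6363 = 1.5076

1.51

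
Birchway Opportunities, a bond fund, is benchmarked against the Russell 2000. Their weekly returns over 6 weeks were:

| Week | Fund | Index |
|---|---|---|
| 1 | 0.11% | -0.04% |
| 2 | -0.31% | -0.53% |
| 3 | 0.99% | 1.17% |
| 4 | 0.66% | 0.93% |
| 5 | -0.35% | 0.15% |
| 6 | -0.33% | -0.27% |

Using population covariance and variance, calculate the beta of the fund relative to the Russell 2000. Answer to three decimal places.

0.784

r̄p = 0.1283%,  r̄m = 0.2350%
Cov = Σ(rp − r̄p)(rm − r̄m) / 6 = 0.2979
Var(rm) = Σ(rm − r̄m)² / 6 = 0.3801
β = Cov / Var = 0.2979 / 0.3801 = 0.7837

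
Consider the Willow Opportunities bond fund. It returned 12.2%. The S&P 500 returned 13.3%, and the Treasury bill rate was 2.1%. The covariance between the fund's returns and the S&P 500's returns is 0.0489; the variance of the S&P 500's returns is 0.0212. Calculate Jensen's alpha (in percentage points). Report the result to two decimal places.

β = Cov / Var = 0.0489 / 0.0212 = 2.3066
E[R] = Rf + β(Rm − Rf) = 2.1% + 2.3066 × (13.3% − 2.1%) = 27.9339%
α = Rp − E[R] = 12.2% − 27.9339% = -15.7339

-15.73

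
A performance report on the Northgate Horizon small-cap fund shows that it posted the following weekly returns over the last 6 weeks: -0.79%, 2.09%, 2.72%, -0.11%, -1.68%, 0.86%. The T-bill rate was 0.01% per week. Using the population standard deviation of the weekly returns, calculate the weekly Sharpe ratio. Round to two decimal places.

r̄ = (-0.79 + 2.09 + 2.72 − 0.11 − 1.68 + 0.86) / 6 = 0.5150%
Population std dev = √[14.3734 / 6] = 1.5478%
Sharpe = (r̄ − rf) / σ = (0.5150 − 0.01) / 1.5478 = 0.5050 / 1.5478 = 0.3263

0.33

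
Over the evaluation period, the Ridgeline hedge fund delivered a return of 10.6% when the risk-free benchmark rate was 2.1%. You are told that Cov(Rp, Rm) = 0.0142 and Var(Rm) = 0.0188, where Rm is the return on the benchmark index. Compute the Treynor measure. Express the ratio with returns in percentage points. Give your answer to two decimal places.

11.25

β = Cov / Var = 0.0142 / 0.0188 = 0.7553
Treynor = (Rp − Rf) / β = (10.6% − 2.1%) / 0.7553 = 8.50 / 0.7553 = 11.2538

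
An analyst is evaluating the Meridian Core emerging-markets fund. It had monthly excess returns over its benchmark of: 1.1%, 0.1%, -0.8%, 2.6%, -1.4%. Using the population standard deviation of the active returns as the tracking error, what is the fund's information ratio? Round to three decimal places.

0.226

μ = (1.1 + 0.1 − 0.8 + 2.6 − 1.4) / 5 = 0.3200%
Σ(r − μ)² = 10.0680; population σ = √(10.0680/5) = 1.4190%
IR = μ / tracking error = 0.3200 / 1.4190 = 0.2255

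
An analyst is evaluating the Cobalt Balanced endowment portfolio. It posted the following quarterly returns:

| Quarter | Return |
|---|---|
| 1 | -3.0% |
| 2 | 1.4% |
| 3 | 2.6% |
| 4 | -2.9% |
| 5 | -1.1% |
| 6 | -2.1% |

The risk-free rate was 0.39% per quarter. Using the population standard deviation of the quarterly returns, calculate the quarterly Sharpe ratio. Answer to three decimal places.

-0.580

r̄ = (-3 + 1.4 + 2.6 − 2.9 − 1.1 − 2.1) / 6 = -0.8500%
Population σ = √[Σ(r − r̄)² / 6] = √[27.4150 / 6] = √4.5692 = 2.1376%
Sharpe = (r̄ − rf) / σ = (-0.8500 − 0.39) / 2.1376 = -1.2400 / 2.1376 = -0.5801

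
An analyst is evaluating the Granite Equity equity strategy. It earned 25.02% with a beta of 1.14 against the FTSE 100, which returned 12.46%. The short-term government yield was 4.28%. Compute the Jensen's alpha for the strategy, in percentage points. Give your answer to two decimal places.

11.41

CAPM expected return = Rf + β(Rm − Rf) = 4.28% + 1.14 × (12.46% − 4.28%) = 4.28 + 1.14 × 8.18 = 13.6052%
Jensen's α = Rp − E[R] = 25.02% − 13.6052% = 11.4148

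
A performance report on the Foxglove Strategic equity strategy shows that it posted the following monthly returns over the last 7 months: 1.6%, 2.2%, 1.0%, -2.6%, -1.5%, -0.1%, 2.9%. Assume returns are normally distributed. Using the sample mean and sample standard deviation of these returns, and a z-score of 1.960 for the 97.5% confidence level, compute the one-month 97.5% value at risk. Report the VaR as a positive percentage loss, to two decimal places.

3.43

Mean return μ = 3.50 / 7 = 0.5000%
Σ(r − μ)² = 24.0800; sample σ = √(24.0800/6) = 2.0033%
VaR = −(μ − z·σ) = −(0.5000 − 1.960 × 2.0033) = −(-3.4265) = 3.4265%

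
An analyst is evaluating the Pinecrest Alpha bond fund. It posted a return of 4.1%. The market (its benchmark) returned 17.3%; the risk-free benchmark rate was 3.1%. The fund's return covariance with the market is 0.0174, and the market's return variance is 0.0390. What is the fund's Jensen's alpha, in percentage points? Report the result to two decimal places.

β = Cov / Var = 0.0174 / 0.0390 = 0.4462
E[R] = Rf + β(Rm − Rf) = 3.1% + 0.4462 × (17.3% − 3.1%) = 9.4360%
α = Rp − E[R] = 4.1% − 9.4360% = -5.3360

-5.34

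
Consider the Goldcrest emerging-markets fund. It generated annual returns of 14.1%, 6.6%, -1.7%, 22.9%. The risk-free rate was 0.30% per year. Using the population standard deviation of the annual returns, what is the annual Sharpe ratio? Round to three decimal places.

Mean return μ = 41.90 / 4 = 10.4750%
Σ(r − μ)² = (14.1 − 10.4750)² + (6.6 − 10.4750)² + … = 330.7675
population σ = √(330.7675 / 4) = √82.6919 = 9.0935%
Sharpe = (μ − rf) / σ = (10.4750 − 0.3) / 9.0935 = 10.1750 / 9.0935 = 1.1189

1.119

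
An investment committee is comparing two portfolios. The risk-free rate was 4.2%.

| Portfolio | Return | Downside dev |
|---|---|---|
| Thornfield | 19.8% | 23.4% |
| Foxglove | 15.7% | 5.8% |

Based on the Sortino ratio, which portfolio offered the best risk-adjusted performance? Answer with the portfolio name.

Foxglove

Thornfield: Sortino ratio = (19.8% − 4.2%) / 23.4% = 0.667
Foxglove: Sortino ratio = (15.7% − 4.2%) / 5.8% = 1.983
Highest: Foxglove (1.983).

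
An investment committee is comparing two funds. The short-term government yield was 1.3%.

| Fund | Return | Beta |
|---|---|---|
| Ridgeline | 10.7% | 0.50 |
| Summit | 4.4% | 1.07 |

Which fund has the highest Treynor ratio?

Ridgeline: Treynor = (10.7% − 1.3%) / 0.50 = 18.800
Summit: Treynor = (4.4% − 1.3%) / 1.07 = 2.897
Highest: Ridgeline (18.800).

Ridgeline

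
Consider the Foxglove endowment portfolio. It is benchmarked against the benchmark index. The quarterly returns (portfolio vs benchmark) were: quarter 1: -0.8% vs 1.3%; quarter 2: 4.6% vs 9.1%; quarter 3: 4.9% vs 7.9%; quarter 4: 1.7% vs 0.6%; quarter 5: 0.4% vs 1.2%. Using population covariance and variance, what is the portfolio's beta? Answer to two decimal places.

0.55

r̄p = 2.1600%,  r̄m = 4.0200%
Cov = Σ(rp − r̄p)(rm − r̄m) / 5 = 7.5228
Var(rm) = Σ(rm − r̄m)² / 5 = 13.5816
β = Cov / Var = 7.5228 / 13.5816 = 0.5539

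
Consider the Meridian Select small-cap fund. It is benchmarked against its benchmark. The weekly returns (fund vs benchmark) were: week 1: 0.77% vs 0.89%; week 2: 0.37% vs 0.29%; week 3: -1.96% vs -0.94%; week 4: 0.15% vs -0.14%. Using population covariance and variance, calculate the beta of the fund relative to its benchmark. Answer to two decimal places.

1.48

r̄p = -0.1675%,  r̄m = 0.0250%
Cov = Σ(rp − r̄p)(rm − r̄m) / 4 = 0.6577
Var(rm) = Σ(rm − r̄m)² / 4 = 0.4442
β = Cov / Var = 0.6577 / 0.4442 = 1.4806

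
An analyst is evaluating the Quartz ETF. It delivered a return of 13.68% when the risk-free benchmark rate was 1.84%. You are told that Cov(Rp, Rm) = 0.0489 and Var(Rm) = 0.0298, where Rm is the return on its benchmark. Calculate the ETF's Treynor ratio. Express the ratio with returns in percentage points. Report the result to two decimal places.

7.22

β = Cov / Var = 0.0489 / 0.0298 = 1.6409
Treynor = (Rp − Rf) / β = (13.68% − 1.84%) / 1.6409 = 11.84 / 1.6409 = 7.2156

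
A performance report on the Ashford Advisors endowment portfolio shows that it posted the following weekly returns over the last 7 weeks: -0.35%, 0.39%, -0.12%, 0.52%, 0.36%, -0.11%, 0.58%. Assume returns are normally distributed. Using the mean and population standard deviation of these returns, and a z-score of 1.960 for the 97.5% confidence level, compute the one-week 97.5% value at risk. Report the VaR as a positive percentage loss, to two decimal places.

0.48

Mean return r̄ = 1.270 / 7 = 0.1814%
Population σ = √[Σ(r − r̄)² / 7] = √[0.8071 / 7] = √0.1153 = 0.3396%
VaR = −(r̄ − z·σ) = −(0.1814 − 1.960 × 0.3396) = −(-0.4842) = 0.4842%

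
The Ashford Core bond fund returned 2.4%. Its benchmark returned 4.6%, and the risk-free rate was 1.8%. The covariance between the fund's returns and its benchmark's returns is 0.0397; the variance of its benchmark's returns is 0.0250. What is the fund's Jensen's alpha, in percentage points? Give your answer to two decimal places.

-3.85

β = Cov / Var = 0.0397 / 0.0250 = 1.5880
E[R] = Rf + β(Rm − Rf) = 1.8% + 1.5880 × (4.6% − 1.8%) = 6.2464%
α = Rp − E[R] = 2.4% − 6.2464% = -3.8464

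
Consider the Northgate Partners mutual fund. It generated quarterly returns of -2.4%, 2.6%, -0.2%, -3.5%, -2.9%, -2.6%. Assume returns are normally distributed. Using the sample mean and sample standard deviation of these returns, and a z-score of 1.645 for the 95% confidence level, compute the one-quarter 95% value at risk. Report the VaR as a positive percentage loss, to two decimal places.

r̄ = (-2.4 + 2.6 − 0.2 − 3.5 − 2.9 − 2.6) / 6 = -1.5000%
Σ(r − r̄)² = (-2.4 − (-1.5000))² + (2.6 − (-1.5000))² + … = 26.4800
σ = √[26.4800 / 5] = 2.3013%
VaR = −(r̄ − z·σ) = −(-1.5000 − 1.645 × 2.3013) = −(-5.2856) = 5.2856%

5.29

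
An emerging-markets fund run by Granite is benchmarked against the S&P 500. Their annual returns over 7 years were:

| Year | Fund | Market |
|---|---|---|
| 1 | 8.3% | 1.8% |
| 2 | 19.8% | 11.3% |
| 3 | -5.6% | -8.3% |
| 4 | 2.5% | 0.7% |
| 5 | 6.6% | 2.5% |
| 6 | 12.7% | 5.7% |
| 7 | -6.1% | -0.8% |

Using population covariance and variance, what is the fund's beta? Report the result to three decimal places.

1.437

r̄p = 5.4571%,  r̄m = 1.8429%
Cov = Σ(rp − r̄p)(rm − r̄m) / 7 = 44.3261
Var(rm) = Σ(rm − r̄m)² / 7 = 30.8453
β = Cov / Var = 44.3261 / 30.8453 = 1.4370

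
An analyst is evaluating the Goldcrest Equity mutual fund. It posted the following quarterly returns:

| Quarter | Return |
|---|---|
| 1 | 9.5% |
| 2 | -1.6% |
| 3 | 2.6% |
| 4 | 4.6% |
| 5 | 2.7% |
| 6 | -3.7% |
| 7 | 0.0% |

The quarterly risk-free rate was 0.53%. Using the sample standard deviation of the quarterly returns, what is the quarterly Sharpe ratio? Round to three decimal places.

0.342

Mean return r̄ = 14.10 / 7 = 2.0143%
Sample std dev = √[113.3086 / 6] = 4.3457%
Sharpe = (r̄ − rf) / σ = (2.0143 − 0.53) / 4.3457 = 1.4843 / 4.3457 = 0.3416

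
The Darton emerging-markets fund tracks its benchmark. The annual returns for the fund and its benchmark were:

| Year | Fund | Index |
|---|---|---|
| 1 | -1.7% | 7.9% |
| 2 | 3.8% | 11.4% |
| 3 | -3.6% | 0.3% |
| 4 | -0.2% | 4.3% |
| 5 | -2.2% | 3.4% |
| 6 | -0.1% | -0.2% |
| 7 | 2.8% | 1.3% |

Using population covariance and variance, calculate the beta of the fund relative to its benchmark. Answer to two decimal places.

0.27

r̄p = -0.1714%,  r̄m = 4.0571%
Cov = Σ(rp − r̄p)(rm − r̄m) / 7 = 4.1427
Var(rm) = Σ(rm − r̄m)² / 7 = 15.5739
β = Cov / Var = 4.1427 / 15.5739 = 0.2660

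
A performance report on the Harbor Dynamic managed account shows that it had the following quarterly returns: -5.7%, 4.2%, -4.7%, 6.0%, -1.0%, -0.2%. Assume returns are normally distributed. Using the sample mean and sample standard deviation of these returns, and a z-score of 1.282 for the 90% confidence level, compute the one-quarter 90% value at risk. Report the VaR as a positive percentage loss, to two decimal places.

6.22

r̄ = (-5.7 + 4.2 − 4.7 + 6 − 1 − 0.2) / 6 = -0.2333%
Σ(r − r̄)² = (-5.7 − (-0.2333))² + (4.2 − (-0.2333))² + … = 108.9333
σ = √[108.9333 / 5] = 4.6676%
VaR = −(r̄ − z·σ) = −(-0.2333 − 1.282 × 4.6676) = −(-6.2172) = 6.2172%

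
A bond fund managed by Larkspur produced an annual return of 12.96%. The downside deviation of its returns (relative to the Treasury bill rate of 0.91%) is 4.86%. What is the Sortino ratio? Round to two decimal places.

Sortino = (Rp − Rf) / σd = (12.96% − 0.91%) / 4.86% = 12.05% / 4.86% = 2.4794

2.48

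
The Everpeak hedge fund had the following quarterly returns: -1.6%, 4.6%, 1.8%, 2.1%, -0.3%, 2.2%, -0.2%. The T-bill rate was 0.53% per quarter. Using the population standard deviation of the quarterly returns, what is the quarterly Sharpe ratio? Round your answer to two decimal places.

Mean return r̄ = 8.60 / 7 = 1.2286%
Σ(r − r̄)² = (-1.6 − 1.2286)² + (4.6 − 1.2286)² + … = 25.7743
σ = √[25.7743 / 7] = 1.9189%
Sharpe = (r̄ − rf) / σ = (1.2286 − 0.53) / 1.9189 = 0.6986 / 1.9189 = 0.3641

0.36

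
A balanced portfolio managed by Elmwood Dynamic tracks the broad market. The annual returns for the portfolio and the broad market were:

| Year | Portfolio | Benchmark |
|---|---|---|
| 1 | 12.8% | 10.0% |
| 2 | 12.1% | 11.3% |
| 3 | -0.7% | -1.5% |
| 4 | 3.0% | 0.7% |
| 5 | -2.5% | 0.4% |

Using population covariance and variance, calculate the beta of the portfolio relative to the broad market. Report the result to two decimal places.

1.14

r̄p = 4.9400%,  r̄m = 4.1800%
Cov = Σ(rp − r̄p)(rm − r̄m) / 5 = 32.7268
Var(rm) = Σ(rm − r̄m)² / 5 = 28.6456
β = Cov / Var = 32.7268 / 28.6456 = 1.1425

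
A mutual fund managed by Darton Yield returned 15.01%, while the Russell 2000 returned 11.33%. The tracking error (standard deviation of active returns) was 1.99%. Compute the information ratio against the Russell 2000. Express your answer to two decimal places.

1.85

IR = (Rp − Rb) / TE = (15.01% − 11.33%) / 1.99% = 3.68% / 1.99% = 1.8492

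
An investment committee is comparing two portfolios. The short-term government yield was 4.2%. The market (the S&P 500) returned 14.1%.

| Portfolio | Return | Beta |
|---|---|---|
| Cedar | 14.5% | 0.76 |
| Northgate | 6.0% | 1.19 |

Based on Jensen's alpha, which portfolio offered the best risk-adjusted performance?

Cedar: α = 14.5% − [4.2% + 0.76 × (14.1% − 4.2%)] = 2.776
Northgate: α = 6.0% − [4.2% + 1.19 × (14.1% − 4.2%)] = -9.981
Highest: Cedar (2.776).

Cedar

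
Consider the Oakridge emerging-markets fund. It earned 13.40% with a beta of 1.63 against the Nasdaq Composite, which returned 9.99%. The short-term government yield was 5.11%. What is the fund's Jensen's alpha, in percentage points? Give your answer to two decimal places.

0.34

CAPM expected return = Rf + β(Rm − Rf) = 5.11% + 1.63 × (9.99% − 5.11%) = 5.11 + 1.63 × 4.88 = 13.0644%
Jensen's α = Rp − E[R] = 13.40% − 13.0644% = 0.3356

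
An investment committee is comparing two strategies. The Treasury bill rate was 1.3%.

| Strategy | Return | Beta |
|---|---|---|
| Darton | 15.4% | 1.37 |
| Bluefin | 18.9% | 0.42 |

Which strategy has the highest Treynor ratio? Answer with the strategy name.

Bluefin

Darton: Treynor = (15.4% − 1.3%) / 1.37 = 10.292
Bluefin: Treynor = (18.9% − 1.3%) / 0.42 = 41.905
Highest: Bluefin (41.905).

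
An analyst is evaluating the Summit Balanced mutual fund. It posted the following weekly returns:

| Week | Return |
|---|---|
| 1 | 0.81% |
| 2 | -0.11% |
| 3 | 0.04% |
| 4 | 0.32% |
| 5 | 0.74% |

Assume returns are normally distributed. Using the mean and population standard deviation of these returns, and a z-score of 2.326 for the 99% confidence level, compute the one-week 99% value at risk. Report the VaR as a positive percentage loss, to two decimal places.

0.49

Mean return r̄ = 1.800 / 5 = 0.3600%
Population σ = √[Σ(r − r̄)² / 5] = √[0.6718 / 5] = √0.1344 = 0.3666%
VaR = −(r̄ − z·σ) = −(0.3600 − 2.326 × 0.3666) = −(-0.4927) = 0.4927%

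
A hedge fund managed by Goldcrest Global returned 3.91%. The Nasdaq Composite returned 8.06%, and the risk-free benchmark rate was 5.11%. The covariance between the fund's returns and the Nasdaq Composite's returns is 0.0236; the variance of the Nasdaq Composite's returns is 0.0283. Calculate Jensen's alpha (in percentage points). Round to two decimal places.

-3.66

β = Cov / Var = 0.0236 / 0.0283 = 0.8339
E[R] = Rf + β(Rm − Rf) = 5.11% + 0.8339 × (8.06% − 5.11%) = 7.5700%
α = Rp − E[R] = 3.91% − 7.5700% = -3.6600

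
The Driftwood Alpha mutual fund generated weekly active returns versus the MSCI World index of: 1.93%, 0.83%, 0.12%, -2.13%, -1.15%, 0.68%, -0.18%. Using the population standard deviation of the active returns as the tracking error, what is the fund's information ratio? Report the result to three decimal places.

0.012

μ = (1.93 + 0.83 + 0.12 − 2.13 − 1.15 + 0.68 − 0.18) / 7 = 0.0143%
Σ(r − μ)² = (1.93 − 0.0143)² + (0.83 − 0.0143)² + (0.12 − 0.0143)² + … = 10.7810
σ = √[10.7810 / 7] = 1.2410%
IR = μ / tracking error = 0.0143 / 1.2410 = 0.0115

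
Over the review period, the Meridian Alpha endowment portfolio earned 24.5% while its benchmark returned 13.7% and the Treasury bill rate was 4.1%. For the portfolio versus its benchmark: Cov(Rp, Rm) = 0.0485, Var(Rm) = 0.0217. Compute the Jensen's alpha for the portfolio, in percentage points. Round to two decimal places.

β = Cov / Var = 0.0485 / 0.0217 = 2.2350
E[R] = Rf + β(Rm − Rf) = 4.1% + 2.2350 × (13.7% − 4.1%) = 25.5560%
α = Rp − E[R] = 24.5% − 25.5560% = -1.0560

-1.06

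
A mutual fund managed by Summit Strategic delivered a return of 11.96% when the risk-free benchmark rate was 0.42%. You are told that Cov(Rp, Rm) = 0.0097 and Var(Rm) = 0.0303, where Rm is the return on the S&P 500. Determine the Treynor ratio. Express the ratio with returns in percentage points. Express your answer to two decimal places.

β = Cov / Var = 0.0097 / 0.0303 = 0.3201
Treynor = (Rp − Rf) / β = (11.96% − 0.42%) / 0.3201 = 11.54 / 0.3201 = 36.0512

36.05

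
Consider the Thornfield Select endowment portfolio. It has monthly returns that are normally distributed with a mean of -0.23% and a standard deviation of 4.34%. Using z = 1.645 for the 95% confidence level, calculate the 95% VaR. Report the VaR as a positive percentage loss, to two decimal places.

7.37

VaR (as % loss) = −(μ − z·σ) = −(-0.23% − 1.645 × 4.34%) = −(-7.3693%) = 7.3693%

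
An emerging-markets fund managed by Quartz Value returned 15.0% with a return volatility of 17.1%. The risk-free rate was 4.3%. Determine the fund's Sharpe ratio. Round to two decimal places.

0.63

Sharpe = (Rp − Rf) / σp = (15.0% − 4.3%) / 17.1% = 10.70% / 17.1% = 0.6257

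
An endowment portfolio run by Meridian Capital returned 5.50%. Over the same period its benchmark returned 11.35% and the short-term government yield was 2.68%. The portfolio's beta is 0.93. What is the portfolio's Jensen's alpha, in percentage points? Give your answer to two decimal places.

CAPM expected return = Rf + β(Rm − Rf) = 2.68% + 0.93 × (11.35% − 2.68%) = 2.68 + 0.93 × 8.67 = 10.7431%
Jensen's α = Rp − E[R] = 5.50% − 10.7431% = -5.2431

-5.24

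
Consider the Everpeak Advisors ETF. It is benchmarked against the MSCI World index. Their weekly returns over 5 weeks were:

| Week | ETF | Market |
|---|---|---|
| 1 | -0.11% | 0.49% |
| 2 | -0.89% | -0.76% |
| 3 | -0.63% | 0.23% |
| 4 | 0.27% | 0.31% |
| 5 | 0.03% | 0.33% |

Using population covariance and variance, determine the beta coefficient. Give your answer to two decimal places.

r̄p = -0.2660%,  r̄m = 0.1200%
Cov = Σ(rp − r̄p)(rm − r̄m) / 5 = 0.1462
Var(rm) = Σ(rm − r̄m)² / 5 = 0.2007
β = Cov / Var = 0.1462 / 0.2007 = 0.7285

0.73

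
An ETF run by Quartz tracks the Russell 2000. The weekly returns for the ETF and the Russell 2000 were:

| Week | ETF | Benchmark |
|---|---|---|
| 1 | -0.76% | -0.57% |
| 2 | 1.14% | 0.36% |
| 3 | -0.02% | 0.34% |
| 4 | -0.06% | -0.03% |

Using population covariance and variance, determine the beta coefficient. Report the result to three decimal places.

1.462

r̄p = 0.0750%,  r̄m = 0.0250%
Cov = Σ(rp − r̄p)(rm − r̄m) / 4 = 0.2078
Var(rm) = Σ(rm − r̄m)² / 4 = 0.1421
β = Cov / Var = 0.2078 / 0.1421 = 1.4624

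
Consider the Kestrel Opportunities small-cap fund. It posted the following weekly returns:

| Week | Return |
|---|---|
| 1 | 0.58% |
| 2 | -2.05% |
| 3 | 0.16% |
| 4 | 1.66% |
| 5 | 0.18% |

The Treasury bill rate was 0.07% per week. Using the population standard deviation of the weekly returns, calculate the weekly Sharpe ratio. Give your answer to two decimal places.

Mean return μ = 0.530 / 5 = 0.1060%
Population std dev = √[7.2963 / 5] = 1.2080%
Sharpe = (μ − rf) / σ = (0.1060 − 0.07) / 1.2080 = 0.0360 / 1.2080 = 0.0298

0.03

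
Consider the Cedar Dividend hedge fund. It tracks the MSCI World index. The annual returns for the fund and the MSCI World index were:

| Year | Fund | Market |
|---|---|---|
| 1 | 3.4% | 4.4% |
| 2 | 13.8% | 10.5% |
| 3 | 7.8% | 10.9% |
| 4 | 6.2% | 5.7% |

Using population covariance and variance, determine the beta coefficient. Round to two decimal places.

r̄p = 7.8000%,  r̄m = 7.8750%
Cov = Σ(rp − r̄p)(rm − r̄m) / 4 = 8.6300
Var(rm) = Σ(rm − r̄m)² / 4 = 8.2119
β = Cov / Var = 8.6300 / 8.2119 = 1.0509

1.05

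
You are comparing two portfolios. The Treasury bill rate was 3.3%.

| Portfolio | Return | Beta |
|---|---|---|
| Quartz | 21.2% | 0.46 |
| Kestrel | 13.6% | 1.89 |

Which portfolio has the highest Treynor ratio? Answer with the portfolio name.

Quartz: Treynor = (21.2% − 3.3%) / 0.46 = 38.913
Kestrel: Treynor = (13.6% − 3.3%) / 1.89 = 5.450
Highest: Quartz (38.913).

Quartz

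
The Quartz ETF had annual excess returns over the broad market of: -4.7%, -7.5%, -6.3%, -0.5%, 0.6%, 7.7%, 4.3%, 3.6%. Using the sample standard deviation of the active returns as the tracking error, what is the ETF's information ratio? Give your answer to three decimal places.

-0.064

r̄ = (-4.7 − 7.5 − 6.3 − 0.5 + 0.6 + 7.7 + 4.3 + 3.6) / 8 = -0.3500%
Σ(r − r̄)² = (-4.7 − (-0.3500))² + (-7.5 − (-0.3500))² + … = 208.4000
σ = √[208.4000 / 7] = 5.4563%
IR = r̄ / tracking error = -0.3500 / 5.4563 = -0.0641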